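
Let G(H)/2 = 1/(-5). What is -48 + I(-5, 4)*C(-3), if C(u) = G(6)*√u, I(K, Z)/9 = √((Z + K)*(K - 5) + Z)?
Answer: -48 - 18*I*√42/5 ≈ -48.0 - 23.331*I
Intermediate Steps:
G(H) = -⅖ (G(H) = 2/(-5) = 2*(-⅕) = -⅖)
I(K, Z) = 9*√(Z + (-5 + K)*(K + Z)) (I(K, Z) = 9*√((Z + K)*(K - 5) + Z) = 9*√((K + Z)*(-5 + K) + Z) = 9*√((-5 + K)*(K + Z) + Z) = 9*√(Z + (-5 + K)*(K + Z)))
C(u) = -2*√u/5
-48 + I(-5, 4)*C(-3) = -48 + (9*√((-5)² - 5*(-5) - 4*4 - 5*4))*(-2*I*√3/5) = -48 + (9*√(25 + 25 - 16 - 20))*(-2*I*√3/5) = -48 + (9*√14)*(-2*I*√3/5) = -48 - 18*I*√42/5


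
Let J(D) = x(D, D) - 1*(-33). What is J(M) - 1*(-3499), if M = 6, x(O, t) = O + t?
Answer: 3544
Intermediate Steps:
J(D) = 33 + 2*D (J(D) = (D + D) - 1*(-33) = 2*D + 33 = 33 + 2*D)
J(M) - 1*(-3499) = (33 + 2*6) - 1*(-3499) = (33 + 12) + 3499 = 45 + 3499 = 3544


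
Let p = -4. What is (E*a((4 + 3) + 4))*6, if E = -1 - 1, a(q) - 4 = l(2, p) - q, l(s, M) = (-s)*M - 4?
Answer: 36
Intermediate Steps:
l(s, M) = -4 - M*s (l(s, M) = -M*s - 4 = -4 - M*s)
a(q) = 8 - q (a(q) = 4 + ((-4 - 1*(-4)*2) - q) = 4 + ((-4 + 8) - q) = 4 + (4 - q) = 8 - q)
E = -2
(E*a((4 + 3) + 4))*6 = -2*(8 - ((4 + 3) + 4))*6 = -2*(8 - (7 + 4))*6 = -2*(8 - 1*11)*6 = -2*(8 - 11)*6 = -2*(-3)*6 = 6*6 = 36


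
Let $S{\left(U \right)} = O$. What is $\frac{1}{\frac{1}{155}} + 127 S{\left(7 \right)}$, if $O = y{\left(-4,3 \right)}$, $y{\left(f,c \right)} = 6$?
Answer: $917$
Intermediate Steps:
$O = 6$
$S{\left(U \right)} = 6$
$\frac{1}{\frac{1}{155}} + 127 S{\left(7 \right)} = \frac{1}{\frac{1}{155}} + 127 \cdot 6 = \frac{1}{\frac{1}{155}} + 762 = 155 + 762 = 917$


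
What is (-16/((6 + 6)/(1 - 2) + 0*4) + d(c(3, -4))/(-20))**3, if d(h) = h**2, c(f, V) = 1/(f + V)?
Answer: 456533/216000 ≈ 2.1136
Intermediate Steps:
c(f, V) = 1/(V + f)
(-16/((6 + 6)/(1 - 2) + 0*4) + d(c(3, -4))/(-20))**3 = (-16/((6 + 6)/(1 - 2) + 0*4) + (1/(-4 + 3))**2/(-20))**3 = (-16/(12/(-1) + 0) + (1/(-1))**2*(-1/20))**3 = (-16/(12*(-1) + 0) + (-1)**2*(-1/20))**3 = (-16/(-12 + 0) + 1*(-1/20))**3 = (-16/(-12) - 1/20)**3 = (-16*(-1/12) - 1/20)**3 = (4/3 - 1/20)**3 = (77/60)**3 = 456533/216000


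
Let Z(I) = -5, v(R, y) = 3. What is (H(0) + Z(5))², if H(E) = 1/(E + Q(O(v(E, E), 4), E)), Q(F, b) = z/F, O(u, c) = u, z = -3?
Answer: 36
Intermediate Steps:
Q(F, b) = -3/F
H(E) = 1/(-1 + E) (H(E) = 1/(E - 3/3) = 1/(E - 3*⅓) = 1/(E - 1) = 1/(-1 + E))
(H(0) + Z(5))² = (1/(-1 + 0) - 5)² = (1/(-1) - 5)² = (-1 - 5)² = (-6)² = 36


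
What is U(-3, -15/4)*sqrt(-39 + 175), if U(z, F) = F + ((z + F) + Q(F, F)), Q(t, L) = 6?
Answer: -9*sqrt(34) ≈ -52.479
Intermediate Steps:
U(z, F) = 6 + z + 2*F (U(z, F) = F + ((z + F) + 6) = F + ((F + z) + 6) = F + (6 + F + z) = 6 + z + 2*F)
U(-3, -15/4)*sqrt(-39 + 175) = (6 - 3 + 2*(-15/4))*sqrt(-39 + 175) = (6 - 3 + 2*(-15*1/4))*sqrt(136) = (6 - 3 + 2*(-15/4))*(2*sqrt(34)) = (6 - 3 - 15/2)*(2*sqrt(34)) = -9*sqrt(34)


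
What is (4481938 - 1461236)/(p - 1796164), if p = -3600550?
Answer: -1510351/2698357 ≈ -0.55973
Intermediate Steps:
(4481938 - 1461236)/(p - 1796164) = (4481938 - 1461236)/(-3600550 - 1796164) = 3020702/(-5396714) = 3020702*(-1/5396714) = -1510351/2698357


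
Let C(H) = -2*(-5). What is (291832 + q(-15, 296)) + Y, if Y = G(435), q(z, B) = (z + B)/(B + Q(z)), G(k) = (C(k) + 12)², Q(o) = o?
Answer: 292317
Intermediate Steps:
C(H) = 10
G(k) = 484 (G(k) = (10 + 12)² = 22² = 484)
q(z, B) = 1 (q(z, B) = (z + B)/(B + z) = (B + z)/(B + z) = 1)
Y = 484
(291832 + q(-15, 296)) + Y = (291832 + 1) + 484 = 291833 + 484 = 292317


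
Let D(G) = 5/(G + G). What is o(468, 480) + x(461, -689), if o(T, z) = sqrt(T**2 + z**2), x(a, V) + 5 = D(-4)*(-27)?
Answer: 95/8 + 12*sqrt(3121) ≈ 682.27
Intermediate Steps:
D(G) = 5/(2*G)
x(a, V) = 95/8 (x(a, V) = -5 + ((5/2)/(-4))*(-27) = -5 + ((5/2)*(-1/4))*(-27) = -5 - 5/8*(-27) = -5 + 135/8 = 95/8)
o(468, 480) + x(461, -689) = sqrt(468**2 + 480**2) + 95/8 = sqrt(219024 + 230400) + 95/8 = sqrt(449424) + 95/8 = 12*sqrt(3121) + 95/8 = 95/8 + 12*sqrt(3121)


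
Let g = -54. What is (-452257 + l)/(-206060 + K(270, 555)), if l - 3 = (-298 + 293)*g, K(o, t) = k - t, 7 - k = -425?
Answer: 451984/206183 ≈ 2.1922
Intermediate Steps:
k = 432 (k = 7 - 1*(-425) = 7 + 425 = 432)
K(o, t) = 432 - t
l = 273 (l = 3 + (-298 + 293)*(-54) = 3 - 5*(-54) = 3 + 270 = 273)
(-452257 + l)/(-206060 + K(270, 555)) = (-452257 + 273)/(-206060 + (432 - 1*555)) = -451984/(-206060 + (432 - 555)) = -451984/(-206060 - 123) = -451984/(-206183) = -451984*(-1/206183) = 451984/206183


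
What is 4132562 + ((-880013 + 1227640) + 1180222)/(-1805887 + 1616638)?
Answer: 260693899363/63083 ≈ 4.1326e+6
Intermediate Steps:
4132562 + ((-880013 + 1227640) + 1180222)/(-1805887 + 1616638) = 4132562 + (347627 + 1180222)/(-189249) = 4132562 + 1527849*(-1/189249) = 4132562 - 509283/63083 = 260693899363/63083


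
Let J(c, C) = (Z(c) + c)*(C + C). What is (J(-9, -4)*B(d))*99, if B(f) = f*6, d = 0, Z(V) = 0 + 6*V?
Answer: 0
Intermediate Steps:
Z(V) = 6*V
J(c, C) = 14*C*c (J(c, C) = (6*c + c)*(C + C) = (7*c)*(2*C) = 14*C*c)
B(f) = 6*f
(J(-9, -4)*B(d))*99 = ((14*(-4)*(-9))*(6*0))*99 = (504*0)*99 = 0*99 = 0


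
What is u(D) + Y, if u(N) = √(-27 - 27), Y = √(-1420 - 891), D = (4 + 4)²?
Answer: I*(√2311 + 3*√6) ≈ 55.421*I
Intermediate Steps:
D = 64 (D = 8² = 64)
Y = I*√2311 (Y = √(-2311) = I*√2311 ≈ 48.073*I)
u(N) = 3*I*√6 (u(N) = √(-54) = 3*I*√6)
u(D) + Y = 3*I*√6 + I*√2311 = I*√2311 + 3*I*√6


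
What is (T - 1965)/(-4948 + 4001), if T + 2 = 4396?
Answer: -2429/947 ≈ -2.5649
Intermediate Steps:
T = 4394 (T = -2 + 4396 = 4394)
(T - 1965)/(-4948 + 4001) = (4394 - 1965)/(-4948 + 4001) = 2429/(-947) = 2429*(-1/947) = -2429/947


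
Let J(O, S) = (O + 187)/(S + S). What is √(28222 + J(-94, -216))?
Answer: √4063937/12 ≈ 167.99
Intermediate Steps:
J(O, S) = (187 + O)/(2*S) (J(O, S) = (187 + O)/((2*S)) = (187 + O)*(1/(2*S)) = (187 + O)/(2*S))
√(28222 + J(-94, -216)) = √(28222 + (½)*(187 - 94)/(-216)) = √(28222 + (½)*(-1/216)*93) = √(28222 - 31/144) = √(4063937/144) = √4063937/12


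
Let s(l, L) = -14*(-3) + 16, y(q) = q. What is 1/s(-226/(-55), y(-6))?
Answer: 1/58 ≈ 0.017241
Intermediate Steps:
s(l, L) = 58 (s(l, L) = 42 + 16 = 58)
1/s(-226/(-55), y(-6)) = 1/58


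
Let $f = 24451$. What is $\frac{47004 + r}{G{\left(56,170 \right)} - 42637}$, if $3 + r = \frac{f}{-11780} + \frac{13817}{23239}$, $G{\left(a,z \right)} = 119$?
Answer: $- \frac{12866373042891}{11639532947560} \approx -1.1054$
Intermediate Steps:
$r = - \frac{1226718789}{273755420}$ ($r = -3 + \left(\frac{24451}{-11780} + \frac{13817}{23239}\right) = -3 + \left(24451 \left(- \frac{1}{11780}\right) + 13817 \cdot \frac{1}{23239}\right) = -3 + \left(- \frac{24451}{11780} + \frac{13817}{23239}\right) = -3 - \frac{405452529}{273755420} = - \frac{1226718789}{273755420} \approx -4.4811$)
$\frac{47004 + r}{G{\left(56,170 \right)} - 42637} = \frac{47004 - \frac{1226718789}{273755420}}{119 - 42637} = \frac{12866373042891}{273755420 \left(-42518\right)} = \frac{12866373042891}{273755420} \left(- \frac{1}{42518}\right) = - \frac{12866373042891}{11639532947560}$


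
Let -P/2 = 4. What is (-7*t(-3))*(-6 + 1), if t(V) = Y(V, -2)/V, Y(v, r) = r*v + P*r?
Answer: -770/3 ≈ -256.67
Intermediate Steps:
P = -8 (P = -2*4 = -8)
Y(v, r) = -8*r + r*v (Y(v, r) = r*v - 8*r = -8*r + r*v)
t(V) = (16 - 2*V)/V (t(V) = (-2*(-8 + V))/V = (16 - 2*V)/V)
(-7*t(-3))*(-6 + 1) = (-7*(-2 + 16/(-3)))*(-6 + 1) = -7*(-2 + 16*(-⅓))*(-5) = -7*(-2 - 16/3)*(-5) = -7*(-22/3)*(-5) = (154/3)*(-5) = -770/3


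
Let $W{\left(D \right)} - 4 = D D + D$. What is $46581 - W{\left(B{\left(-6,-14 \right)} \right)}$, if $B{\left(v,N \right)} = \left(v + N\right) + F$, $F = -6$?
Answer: $45927$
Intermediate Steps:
$B{\left(v,N \right)} = -6 + N + v$ ($B{\left(v,N \right)} = \left(v + N\right) - 6 = \left(N + v\right) - 6 = -6 + N + v$)
$W{\left(D \right)} = 4 + D + D^{2}$ ($W{\left(D \right)} = 4 + \left(D D + D\right) = 4 + \left(D^{2} + D\right) = 4 + \left(D + D^{2}\right) = 4 + D + D^{2}$)
$46581 - W{\left(B{\left(-6,-14 \right)} \right)} = 46581 - \left(4 - 26 + \left(-6 - 14 - 6\right)^{2}\right) = 46581 - \left(4 - 26 + \left(-26\right)^{2}\right) = 46581 - \left(4 - 26 + 676\right) = 46581 - 654 = 45927$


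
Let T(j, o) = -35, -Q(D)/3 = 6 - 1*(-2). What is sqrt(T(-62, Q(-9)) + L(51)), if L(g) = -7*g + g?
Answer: I*sqrt(341) ≈ 18.466*I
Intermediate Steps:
Q(D) = -24 (Q(D) = -3*(6 - 1*(-2)) = -3*(6 + 2) = -3*8 = -24)
L(g) = -6*g
sqrt(T(-62, Q(-9)) + L(51)) = sqrt(-35 - 6*51) = sqrt(-35 - 306) = sqrt(-341) = I*sqrt(341)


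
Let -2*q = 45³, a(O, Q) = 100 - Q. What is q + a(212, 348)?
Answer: -91621/2 ≈ -45811.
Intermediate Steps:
q = -91125/2 (q = -½*45³ = -½*91125 = -91125/2 ≈ -45563.)
q + a(212, 348) = -91125/2 + (100 - 1*348) = -91125/2 + (100 - 348) = -91125/2 - 248 = -91621/2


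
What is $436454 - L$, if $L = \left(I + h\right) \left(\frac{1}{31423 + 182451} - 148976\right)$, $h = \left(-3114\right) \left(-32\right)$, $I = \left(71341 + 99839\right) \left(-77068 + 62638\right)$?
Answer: $- \frac{39350126955134705750}{106937} \approx -3.6798 \cdot 10^{14}$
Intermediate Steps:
$I = -2470127400$ ($I = 171180 \left(-14430\right) = -2470127400$)
$h = 99648$
$L = \frac{39350127001807787148}{106937}$ ($L = \left(-2470127400 + 99648\right) \left(\frac{1}{31423 + 182451} - 148976\right) = - 2470027752 \left(\frac{1}{213874} - 148976\right) = \left(-2470027752\right) \left(- \frac{31862093023}{213874}\right) = \frac{39350127001807787148}{106937} \approx 3.6798 \cdot 10^{14}$)
$436454 - L = 436454 - \frac{39350127001807787148}{106937} = - \frac{39350126955134705750}{106937}$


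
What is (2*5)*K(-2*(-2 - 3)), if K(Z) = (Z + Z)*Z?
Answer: 2000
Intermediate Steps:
K(Z) = 2*Z² (K(Z) = (2*Z)*Z = 2*Z²)
(2*5)*K(-2*(-2 - 3)) = (2*5)*(2*(-2*(-2 - 3))²) = 10*(2*(-2*(-5))²) = 10*(2*10²) = 10*(2*100) = 10*200 = 2000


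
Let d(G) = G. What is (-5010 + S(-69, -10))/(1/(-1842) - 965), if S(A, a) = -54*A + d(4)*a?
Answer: 2438808/1777531 ≈ 1.3720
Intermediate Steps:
S(A, a) = -54*A + 4*a
(-5010 + S(-69, -10))/(1/(-1842) - 965) = (-5010 + (-54*(-69) + 4*(-10)))/(1/(-1842) - 965) = (-5010 + (3726 - 40))/(-1/1842 - 965) = (-5010 + 3686)/(-1777531/1842) = -1324*(-1842/1777531) = 2438808/1777531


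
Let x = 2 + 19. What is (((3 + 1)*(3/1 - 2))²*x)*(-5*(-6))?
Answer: 10080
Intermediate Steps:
x = 21
(((3 + 1)*(3/1 - 2))²*x)*(-5*(-6)) = (((3 + 1)*(3/1 - 2))²*21)*(-5*(-6)) = ((4*(3*1 - 2))²*21)*30 = ((4*(3 - 2))²*21)*30 = ((4*1)²*21)*30 = (4²*21)*30 = (16*21)*30 = 336*30 = 10080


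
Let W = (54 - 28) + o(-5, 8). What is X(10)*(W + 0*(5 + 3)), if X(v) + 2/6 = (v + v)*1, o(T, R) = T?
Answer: 413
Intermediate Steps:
W = 21 (W = (54 - 28) - 5 = 26 - 5 = 21)
X(v) = -1/3 + 2*v (X(v) = -1/3 + (v + v)*1 = -1/3 + (2*v)*1 = -1/3 + 2*v)
X(10)*(W + 0*(5 + 3)) = (-1/3 + 2*10)*(21 + 0*(5 + 3)) = (-1/3 + 20)*(21 + 0*8) = 59*(21 + 0)/3 = (59/3)*21 = 413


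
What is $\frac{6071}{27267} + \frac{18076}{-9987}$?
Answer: $- \frac{144082405}{90771843} \approx -1.5873$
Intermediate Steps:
$\frac{6071}{27267} + \frac{18076}{-9987} = 6071 \cdot \frac{1}{27267} + 18076 \left(- \frac{1}{9987}\right) = \frac{6071}{27267} - \frac{18076}{9987} = - \frac{144082405}{90771843}$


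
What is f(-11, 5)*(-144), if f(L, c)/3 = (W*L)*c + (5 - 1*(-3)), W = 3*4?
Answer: 281664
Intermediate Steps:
W = 12
f(L, c) = 24 + 36*L*c (f(L, c) = 3*((12*L)*c + (5 - 1*(-3))) = 3*(12*L*c + (5 + 3)) = 3*(12*L*c + 8) = 3*(8 + 12*L*c) = 24 + 36*L*c)
f(-11, 5)*(-144) = (24 + 36*(-11)*5)*(-144) = (24 - 1980)*(-144) = -1956*(-144) = 281664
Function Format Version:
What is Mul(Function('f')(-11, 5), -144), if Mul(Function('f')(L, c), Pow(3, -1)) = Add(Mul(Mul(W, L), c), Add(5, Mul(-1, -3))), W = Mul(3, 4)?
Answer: 281664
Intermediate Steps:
W = 12
Function('f')(L, c) = Add(24, Mul(36, L, c)) (Function('f')(L, c) = Mul(3, Add(Mul(Mul(12, L), c), Add(5, Mul(-1, -3)))) = Mul(3, Add(Mul(12, L, c), Add(5, 3))) = Mul(3, Add(Mul(12, L, c), 8)) = Mul(3, Add(8, Mul(12, L, c))) = Add(24, Mul(36, L, c)))
Mul(Function('f')(-11, 5), -144) = Mul(Add(24, Mul(36, -11, 5)), -144) = Mul(Add(24, -1980), -144) = Mul(-1956, -144) = 281664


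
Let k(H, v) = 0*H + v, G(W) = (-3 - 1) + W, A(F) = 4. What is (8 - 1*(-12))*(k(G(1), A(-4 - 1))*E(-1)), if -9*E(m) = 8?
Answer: -640/9 ≈ -71.111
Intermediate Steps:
E(m) = -8/9 (E(m) = -1/9*8 = -8/9)
G(W) = -4 + W
k(H, v) = v (k(H, v) = 0 + v = v)
(8 - 1*(-12))*(k(G(1), A(-4 - 1))*E(-1)) = (8 - 1*(-12))*(4*(-8/9)) = (8 + 12)*(-32/9) = 20*(-32/9) = -640/9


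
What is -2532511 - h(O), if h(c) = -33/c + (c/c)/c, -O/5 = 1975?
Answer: -25008546157/9875 ≈ -2.5325e+6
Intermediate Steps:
O = -9875 (O = -5*1975 = -9875)
h(c) = -32/c (h(c) = -33/c + 1/c = -32/c)
-2532511 - h(O) = -2532511 - (-32)/(-9875) = -2532511 - (-32)*(-1)/9875 = -2532511 - 1*32/9875 = -2532511 - 32/9875 = -25008546157/9875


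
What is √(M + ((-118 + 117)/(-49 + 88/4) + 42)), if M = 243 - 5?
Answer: √22683/9 ≈ 16.734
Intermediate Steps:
M = 238
√(M + ((-118 + 117)/(-49 + 88/4) + 42)) = √(238 + ((-118 + 117)/(-49 + 88/4) + 42)) = √(238 + (-1/(-49 + 88*(¼)) + 42)) = √(238 + (-1/(-49 + 22) + 42)) = √(238 + (-1/(-27) + 42)) = √(238 + (-1*(-1/27) + 42)) = √(238 + (1/27 + 42)) = √(238 + 1135/27) = √(7561/27) = √22683/9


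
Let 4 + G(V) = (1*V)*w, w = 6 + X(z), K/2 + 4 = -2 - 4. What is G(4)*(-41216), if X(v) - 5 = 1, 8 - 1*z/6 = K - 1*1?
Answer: -1813504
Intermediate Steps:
K = -20 (K = -8 + 2*(-2 - 4) = -8 + 2*(-6) = -8 - 12 = -20)
z = 174 (z = 48 - 6*(-20 - 1*1) = 48 - 6*(-20 - 1) = 48 - 6*(-21) = 48 + 126 = 174)
X(v) = 6 (X(v) = 5 + 1 = 6)
w = 12 (w = 6 + 6 = 12)
G(V) = -4 + 12*V (G(V) = -4 + (1*V)*12 = -4 + V*12 = -4 + 12*V)
G(4)*(-41216) = (-4 + 12*4)*(-41216) = (-4 + 48)*(-41216) = 44*(-41216) = -1813504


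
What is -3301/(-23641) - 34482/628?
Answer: -406557967/7423274 ≈ -54.768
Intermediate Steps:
-3301/(-23641) - 34482/628 = -3301*(-1/23641) - 34482*1/628 = 3301/23641 - 17241/314 = -406557967/7423274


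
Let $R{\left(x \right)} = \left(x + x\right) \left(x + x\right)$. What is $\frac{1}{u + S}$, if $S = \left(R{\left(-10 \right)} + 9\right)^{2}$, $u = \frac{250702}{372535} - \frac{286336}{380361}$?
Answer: $\frac{141697785135}{23703335882249597} \approx 5.978 \cdot 10^{-6}$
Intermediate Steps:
$R{\left(x \right)} = 4 x^{2}$ ($R{\left(x \right)} = 2 x 2 x = 4 x^{2}$)
$u = - \frac{11312918338}{141697785135}$ ($u = 250702 \cdot \frac{1}{372535} - \frac{286336}{380361} = \frac{250702}{372535} - \frac{286336}{380361} = - \frac{11312918338}{141697785135} \approx -0.079838$)
$S = 167281$ ($S = \left(4 \left(-10\right)^{2} + 9\right)^{2} = \left(4 \cdot 100 + 9\right)^{2} = \left(400 + 9\right)^{2} = 409^{2} = 167281$)
$\frac{1}{u + S} = \frac{1}{- \frac{11312918338}{141697785135} + 167281} = \frac{1}{\frac{23703335882249597}{141697785135}} = \frac{141697785135}{23703335882249597}$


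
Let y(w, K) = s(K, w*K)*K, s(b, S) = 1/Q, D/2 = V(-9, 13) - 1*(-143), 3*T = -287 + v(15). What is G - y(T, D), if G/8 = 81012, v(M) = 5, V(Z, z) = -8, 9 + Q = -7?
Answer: 5184903/8 ≈ 6.4811e+5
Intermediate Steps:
Q = -16 (Q = -9 - 7 = -16)
G = 648096 (G = 8*81012 = 648096)
T = -94 (T = (-287 + 5)/3 = (⅓)*(-282) = -94)
D = 270 (D = 2*(-8 - 1*(-143)) = 2*(-8 + 143) = 2*135 = 270)
s(b, S) = -1/16 (s(b, S) = 1/(-16) = -1/16)
y(w, K) = -K/16
G - y(T, D) = 648096 - (-1)*270/16 = 648096 - 1*(-135/8) = 648096 + 135/8 = 5184903/8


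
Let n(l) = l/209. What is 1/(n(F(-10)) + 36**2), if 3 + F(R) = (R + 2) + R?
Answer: 209/270843 ≈ 0.00077167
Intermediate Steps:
F(R) = -1 + 2*R (F(R) = -3 + ((R + 2) + R) = -3 + ((2 + R) + R) = -3 + (2 + 2*R) = -1 + 2*R)
n(l) = l/209 (n(l) = l*(1/209) = l/209)
1/(n(F(-10)) + 36**2) = 1/((-1 + 2*(-10))/209 + 36**2) = 1/((-1 - 20)/209 + 1296) = 1/((1/209)*(-21) + 1296) = 1/(-21/209 + 1296) = 1/(270843/209) = 209/270843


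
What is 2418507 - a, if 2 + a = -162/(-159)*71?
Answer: 128177143/53 ≈ 2.4184e+6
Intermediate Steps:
a = 3728/53 (a = -2 - 162/(-159)*71 = -2 - 162*(-1/159)*71 = -2 + (54/53)*71 = -2 + 3834/53 = 3728/53 ≈ 70.340)
2418507 - a = 2418507 - 1*3728/53 = 2418507 - 3728/53 = 128177143/53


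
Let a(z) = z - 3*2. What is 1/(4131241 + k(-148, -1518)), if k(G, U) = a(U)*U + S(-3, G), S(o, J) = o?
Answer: 1/6444670 ≈ 1.5517e-7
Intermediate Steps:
a(z) = -6 + z (a(z) = z - 6 = -6 + z)
k(G, U) = -3 + U*(-6 + U) (k(G, U) = (-6 + U)*U - 3 = U*(-6 + U) - 3 = -3 + U*(-6 + U))
1/(4131241 + k(-148, -1518)) = 1/(4131241 + (-3 - 1518*(-6 - 1518))) = 1/(4131241 + (-3 - 1518*(-1524))) = 1/(4131241 + (-3 + 2313432)) = 1/(4131241 + 2313429) = 1/6444670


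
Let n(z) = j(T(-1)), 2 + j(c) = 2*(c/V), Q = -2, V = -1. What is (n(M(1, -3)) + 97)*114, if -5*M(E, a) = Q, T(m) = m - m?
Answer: 10830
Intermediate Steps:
T(m) = 0
j(c) = -2 - 2*c (j(c) = -2 + 2*(c/(-1)) = -2 + 2*(c*(-1)) = -2 + 2*(-c) = -2 - 2*c)
M(E, a) = 2/5 (M(E, a) = -1/5*(-2) = 2/5)
n(z) = -2 (n(z) = -2 - 2*0 = -2 + 0 = -2)
(n(M(1, -3)) + 97)*114 = (-2 + 97)*114 = 95*114 = 10830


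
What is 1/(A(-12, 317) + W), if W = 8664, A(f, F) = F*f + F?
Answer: 1/5177 ≈ 0.00019316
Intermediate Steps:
A(f, F) = F + F*f
1/(A(-12, 317) + W) = 1/(317*(1 - 12) + 8664) = 1/(317*(-11) + 8664) = 1/(-3487 + 8664) = 1/5177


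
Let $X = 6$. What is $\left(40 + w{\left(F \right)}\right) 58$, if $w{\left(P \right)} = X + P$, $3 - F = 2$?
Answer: $2726$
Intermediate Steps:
$F = 1$ ($F = 3 - 2 = 1$)
$w{\left(P \right)} = 6 + P$
$\left(40 + w{\left(F \right)}\right) 58 = \left(40 + \left(6 + 1\right)\right) 58 = \left(40 + 7\right) 58 = 47 \cdot 58 = 2726$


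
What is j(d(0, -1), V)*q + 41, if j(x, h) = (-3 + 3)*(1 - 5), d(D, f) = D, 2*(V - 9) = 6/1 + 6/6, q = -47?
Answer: 41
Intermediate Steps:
V = 25/2 (V = 9 + (6/1 + 6/6)/2 = 9 + (6*1 + 6*(1/6))/2 = 9 + (6 + 1)/2 = 9 + (1/2)*7 = 9 + 7/2 = 25/2 ≈ 12.500)
j(x, h) = 0 (j(x, h) = 0*(-4) = 0)
j(d(0, -1), V)*q + 41 = 0*(-47) + 41 = 0 + 41 = 41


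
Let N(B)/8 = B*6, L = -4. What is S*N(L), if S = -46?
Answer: 8832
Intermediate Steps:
N(B) = 48*B (N(B) = 8*(B*6) = 8*(6*B) = 48*B)
S*N(L) = -2208*(-4) = -46*(-192) = 8832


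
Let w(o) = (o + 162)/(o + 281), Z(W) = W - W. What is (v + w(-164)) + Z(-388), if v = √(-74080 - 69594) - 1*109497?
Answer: -12811151/117 + I*√143674 ≈ -1.095e+5 + 379.04*I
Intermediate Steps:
Z(W) = 0
w(o) = (162 + o)/(281 + o)
v = -109497 + I*√143674 (v = √(-143674) - 109497 = I*√143674 - 109497 = -109497 + I*√143674 ≈ -1.095e+5 + 379.04*I)
(v + w(-164)) + Z(-388) = ((-109497 + I*√143674) + (162 - 164)/(281 - 164)) + 0 = ((-109497 + I*√143674) - 2/117) + 0 = (-12811151/117 + I*√143674) + 0 = -12811151/117 + I*√143674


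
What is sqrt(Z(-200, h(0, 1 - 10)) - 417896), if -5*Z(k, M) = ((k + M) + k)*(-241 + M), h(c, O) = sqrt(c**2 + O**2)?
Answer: 4*I*sqrt(681310)/5 ≈ 660.33*I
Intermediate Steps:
h(c, O) = sqrt(O**2 + c**2)
Z(k, M) = -(-241 + M)*(M + 2*k)/5 (Z(k, M) = -((k + M) + k)*(-241 + M)/5 = -((M + k) + k)*(-241 + M)/5 = -(M + 2*k)*(-241 + M)/5 = -(-241 + M)*(M + 2*k)/5)
sqrt(Z(-200, h(0, 1 - 10)) - 417896) = sqrt((-(1 - 10)**2/5 + 241*sqrt((1 - 10)**2 + 0**2)/5 + (482/5)*(-200) - 2/5*sqrt((1 - 10)**2 + 0**2)*(-200)) - 417896) = sqrt((-(sqrt((-9)**2 + 0))**2/5 + 241*sqrt((-9)**2 + 0)/5 - 19280 - 2/5*sqrt((-9)**2 + 0)*(-200)) - 417896) = sqrt((-(sqrt(81 + 0))**2/5 + 241*sqrt(81 + 0)/5 - 19280 - 2/5*sqrt(81 + 0)*(-200)) - 417896) = sqrt((-(sqrt(81))**2/5 + 241*sqrt(81)/5 - 19280 - 2/5*sqrt(81)*(-200)) - 417896) = sqrt((-1/5*9**2 + (241/5)*9 - 19280 - 2/5*9*(-200)) - 417896) = sqrt((-1/5*81 + 2169/5 - 19280 + 720) - 417896) = sqrt((-81/5 + 2169/5 - 19280 + 720) - 417896) = sqrt(-90712/5 - 417896) = sqrt(-2180192/5) = 4*I*sqrt(681310)/5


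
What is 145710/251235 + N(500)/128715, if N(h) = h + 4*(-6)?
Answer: 139812226/239538615 ≈ 0.58367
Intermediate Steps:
N(h) = -24 + h (N(h) = h - 24 = -24 + h)
145710/251235 + N(500)/128715 = 145710/251235 + (-24 + 500)/128715 = 145710*(1/251235) + 476*(1/128715) = 3238/5583 + 476/128715 = 139812226/239538615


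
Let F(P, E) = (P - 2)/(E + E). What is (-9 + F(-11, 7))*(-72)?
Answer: 5004/7 ≈ 714.86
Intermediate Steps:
F(P, E) = (-2 + P)/(2*E) (F(P, E) = (-2 + P)/((2*E)) = (-2 + P)*(1/(2*E)) = (-2 + P)/(2*E))
(-9 + F(-11, 7))*(-72) = (-9 + (½)*(-2 - 11)/7)*(-72) = (-9 + (½)*(⅐)*(-13))*(-72) = (-9 - 13/14)*(-72) = -139/14*(-72) = 5004/7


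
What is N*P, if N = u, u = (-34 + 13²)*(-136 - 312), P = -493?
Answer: 29816640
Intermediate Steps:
u = -60480 (u = (-34 + 169)*(-448) = 135*(-448) = -60480)
N = -60480
N*P = -60480*(-493) = 29816640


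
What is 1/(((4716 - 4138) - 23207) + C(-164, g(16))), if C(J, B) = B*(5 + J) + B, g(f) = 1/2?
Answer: -1/22708 ≈ -4.4037e-5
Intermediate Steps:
g(f) = ½
C(J, B) = B + B*(5 + J)
1/(((4716 - 4138) - 23207) + C(-164, g(16))) = 1/(((4716 - 4138) - 23207) + (6 - 164)/2) = 1/((578 - 23207) + (½)*(-158)) = 1/(-22629 - 79) = 1/(-22708) = -1/22708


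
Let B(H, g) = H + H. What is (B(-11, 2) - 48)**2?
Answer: 4900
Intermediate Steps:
B(H, g) = 2*H
(B(-11, 2) - 48)**2 = (2*(-11) - 48)**2 = (-22 - 48)**2 = (-70)**2 = 4900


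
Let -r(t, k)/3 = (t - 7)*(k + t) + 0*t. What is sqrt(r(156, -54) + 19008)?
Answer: 3*I*sqrt(2954) ≈ 163.05*I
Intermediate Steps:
r(t, k) = -3*(-7 + t)*(k + t) (r(t, k) = -3*((t - 7)*(k + t) + 0*t) = -3*((-7 + t)*(k + t) + 0) = -3*(-7 + t)*(k + t))
sqrt(r(156, -54) + 19008) = sqrt((-3*156**2 + 21*(-54) + 21*156 - 3*(-54)*156) + 19008) = sqrt((-3*24336 - 1134 + 3276 + 25272) + 19008) = sqrt((-73008 - 1134 + 3276 + 25272) + 19008) = sqrt(-45594 + 19008) = sqrt(-26586) = 3*I*sqrt(2954)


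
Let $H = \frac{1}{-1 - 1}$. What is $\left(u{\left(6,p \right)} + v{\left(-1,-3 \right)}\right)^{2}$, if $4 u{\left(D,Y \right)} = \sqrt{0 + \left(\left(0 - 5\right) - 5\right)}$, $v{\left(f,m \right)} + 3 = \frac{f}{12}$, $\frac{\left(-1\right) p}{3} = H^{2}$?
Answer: $\frac{1279}{144} - \frac{37 i \sqrt{10}}{24} \approx 8.8819 - 4.8752 i$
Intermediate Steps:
$H = - \frac{1}{2}$ ($H = \frac{1}{-2} = - \frac{1}{2} \approx -0.5$)
$p = - \frac{3}{4}$ ($p = - 3 \left(- \frac{1}{2}\right)^{2} = \left(-3\right) \frac{1}{4} = - \frac{3}{4} \approx -0.75$)
$v{\left(f,m \right)} = -3 + \frac{f}{12}$
$u{\left(D,Y \right)} = \frac{i \sqrt{10}}{4}$ ($u{\left(D,Y \right)} = \frac{\sqrt{0 + \left(\left(0 - 5\right) - 5\right)}}{4} = \frac{\sqrt{0 - 10}}{4} = \frac{\sqrt{-10}}{4} = \frac{i \sqrt{10}}{4}$)
$\left(u{\left(6,p \right)} + v{\left(-1,-3 \right)}\right)^{2} = \left(\frac{i \sqrt{10}}{4} + \left(-3 + \frac{1}{12} \left(-1\right)\right)\right)^{2} = \left(\frac{i \sqrt{10}}{4} - \frac{37}{12}\right)^{2} = \left(- \frac{37}{12} + \frac{i \sqrt{10}}{4}\right)^{2}$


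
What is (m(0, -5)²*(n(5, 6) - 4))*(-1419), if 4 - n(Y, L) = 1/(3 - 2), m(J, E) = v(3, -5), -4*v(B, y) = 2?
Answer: 1419/4 ≈ 354.75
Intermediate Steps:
v(B, y) = -½ (v(B, y) = -¼*2 = -½)
m(J, E) = -½
n(Y, L) = 3 (n(Y, L) = 4 - 1/(3 - 2) = 4 - 1/1 = 4 - 1*1 = 4 - 1 = 3)
(m(0, -5)²*(n(5, 6) - 4))*(-1419) = ((-½)²*(3 - 4))*(-1419) = ((¼)*(-1))*(-1419) = -¼*(-1419) = 1419/4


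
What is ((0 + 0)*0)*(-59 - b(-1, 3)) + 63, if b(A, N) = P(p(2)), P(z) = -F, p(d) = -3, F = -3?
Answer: 63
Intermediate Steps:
P(z) = 3 (P(z) = -1*(-3) = 3)
b(A, N) = 3
((0 + 0)*0)*(-59 - b(-1, 3)) + 63 = ((0 + 0)*0)*(-59 - 1*3) + 63 = (0*0)*(-59 - 3) + 63 = 0*(-62) + 63 = 0 + 63 = 63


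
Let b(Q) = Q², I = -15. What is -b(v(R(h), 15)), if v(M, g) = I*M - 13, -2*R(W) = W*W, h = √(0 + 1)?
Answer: -121/4 ≈ -30.250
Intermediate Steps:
h = 1 (h = √1 = 1)
R(W) = -W²/2 (R(W) = -W*W/2 = -W²/2)
v(M, g) = -13 - 15*M (v(M, g) = -15*M - 13 = -13 - 15*M)
-b(v(R(h), 15)) = -(-13 - (-15)*1²/2)² = -(-13 - (-15)/2)² = -(-13 - 15*(-½))² = -(-13 + 15/2)² = -(-11/2)² = -1*121/4 = -121/4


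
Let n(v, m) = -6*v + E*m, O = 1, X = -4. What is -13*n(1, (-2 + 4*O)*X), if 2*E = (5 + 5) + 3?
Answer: 754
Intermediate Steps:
E = 13/2 (E = ((5 + 5) + 3)/2 = (10 + 3)/2 = (½)*13 = 13/2 ≈ 6.5000)
n(v, m) = -6*v + 13*m/2
-13*n(1, (-2 + 4*O)*X) = -13*(-6*1 + 13*((-2 + 4*1)*(-4))/2) = -13*(-6 + 13*((-2 + 4)*(-4))/2) = -13*(-6 + 13*(2*(-4))/2) = -13*(-6 + (13/2)*(-8)) = -13*(-6 - 52) = -13*(-58) = 754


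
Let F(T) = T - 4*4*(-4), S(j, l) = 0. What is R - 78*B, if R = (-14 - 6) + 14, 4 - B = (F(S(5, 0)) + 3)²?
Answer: 349824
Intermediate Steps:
F(T) = 64 + T (F(T) = T - 16*(-4) = T + 64 = 64 + T)
B = -4485 (B = 4 - ((64 + 0) + 3)² = 4 - (64 + 3)² = 4 - 1*67² = 4 - 1*4489 = 4 - 4489 = -4485)
R = -6 (R = -20 + 14 = -6)
R - 78*B = -6 - 78*(-4485) = -6 + 349830 = 349824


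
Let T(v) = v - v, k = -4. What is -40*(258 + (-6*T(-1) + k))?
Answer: -10160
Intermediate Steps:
T(v) = 0
-40*(258 + (-6*T(-1) + k)) = -40*(258 + (-6*0 - 4)) = -40*(258 + (0 - 4)) = -40*(258 - 4) = -40*254 = -10160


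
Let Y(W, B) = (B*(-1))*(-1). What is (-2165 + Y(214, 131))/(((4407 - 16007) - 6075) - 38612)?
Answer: 2034/56287 ≈ 0.036136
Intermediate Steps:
Y(W, B) = B (Y(W, B) = -B*(-1) = B)
(-2165 + Y(214, 131))/(((4407 - 16007) - 6075) - 38612) = (-2165 + 131)/(((4407 - 16007) - 6075) - 38612) = -2034/((-11600 - 6075) - 38612) = -2034/(-17675 - 38612) = -2034/(-56287) = -2034*(-1/56287) = 2034/56287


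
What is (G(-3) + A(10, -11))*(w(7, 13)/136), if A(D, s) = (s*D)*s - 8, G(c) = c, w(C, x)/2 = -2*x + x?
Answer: -15587/68 ≈ -229.22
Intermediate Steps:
w(C, x) = -2*x (w(C, x) = 2*(-2*x + x) = 2*(-x) = -2*x)
A(D, s) = -8 + D*s² (A(D, s) = (D*s)*s - 8 = D*s² - 8 = -8 + D*s²)
(G(-3) + A(10, -11))*(w(7, 13)/136) = (-3 + (-8 + 10*(-11)²))*(-2*13/136) = (-3 + (-8 + 10*121))*(-26*1/136) = (-3 + (-8 + 1210))*(-13/68) = (-3 + 1202)*(-13/68) = 1199*(-13/68) = -15587/68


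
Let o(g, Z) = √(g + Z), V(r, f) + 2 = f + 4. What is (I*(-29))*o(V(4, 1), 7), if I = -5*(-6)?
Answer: -870*√10 ≈ -2751.2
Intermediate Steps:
V(r, f) = 2 + f (V(r, f) = -2 + (f + 4) = -2 + (4 + f) = 2 + f)
o(g, Z) = √(Z + g)
I = 30
(I*(-29))*o(V(4, 1), 7) = (30*(-29))*√(7 + (2 + 1)) = -870*√(7 + 3) = -870*√10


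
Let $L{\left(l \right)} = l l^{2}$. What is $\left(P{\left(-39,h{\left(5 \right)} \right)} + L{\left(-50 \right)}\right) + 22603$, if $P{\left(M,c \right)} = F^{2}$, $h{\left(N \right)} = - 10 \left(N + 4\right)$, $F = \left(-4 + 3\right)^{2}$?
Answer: $-102396$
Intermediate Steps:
$L{\left(l \right)} = l^{3}$
$F = 1$ ($F = \left(-1\right)^{2} = 1$)
$h{\left(N \right)} = -40 - 10 N$ ($h{\left(N \right)} = - 10 \left(4 + N\right) = -40 - 10 N$)
$P{\left(M,c \right)} = 1$ ($P{\left(M,c \right)} = 1^{2} = 1$)
$\left(P{\left(-39,h{\left(5 \right)} \right)} + L{\left(-50 \right)}\right) + 22603 = \left(1 + \left(-50\right)^{3}\right) + 22603 = \left(1 - 125000\right) + 22603 = -124999 + 22603 = -102396$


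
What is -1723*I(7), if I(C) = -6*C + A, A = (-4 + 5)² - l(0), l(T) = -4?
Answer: 63751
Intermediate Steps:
A = 5 (A = (-4 + 5)² - 1*(-4) = 1² + 4 = 1 + 4 = 5)
I(C) = 5 - 6*C (I(C) = -6*C + 5 = 5 - 6*C)
-1723*I(7) = -1723*(5 - 6*7) = -1723*(5 - 42) = -1723*(-37) = 63751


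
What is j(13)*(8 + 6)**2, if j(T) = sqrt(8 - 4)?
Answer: 392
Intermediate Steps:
j(T) = 2 (j(T) = sqrt(4) = 2)
j(13)*(8 + 6)**2 = 2*(8 + 6)**2 = 2*14**2 = 2*196 = 392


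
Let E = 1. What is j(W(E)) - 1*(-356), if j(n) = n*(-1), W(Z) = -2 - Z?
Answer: 359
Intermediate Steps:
j(n) = -n
j(W(E)) - 1*(-356) = -(-2 - 1*1) - 1*(-356) = -(-2 - 1) + 356 = -1*(-3) + 356 = 3 + 356 = 359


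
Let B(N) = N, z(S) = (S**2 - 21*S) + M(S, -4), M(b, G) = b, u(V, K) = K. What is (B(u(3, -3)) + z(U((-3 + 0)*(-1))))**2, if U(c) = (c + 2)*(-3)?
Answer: 272484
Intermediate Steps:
U(c) = -6 - 3*c (U(c) = (2 + c)*(-3) = -6 - 3*c)
z(S) = S**2 - 20*S (z(S) = (S**2 - 21*S) + S = S**2 - 20*S)
(B(u(3, -3)) + z(U((-3 + 0)*(-1))))**2 = (-3 + (-6 - 3*(-3 + 0)*(-1))*(-20 + (-6 - 3*(-3 + 0)*(-1))))**2 = (-3 + (-6 - (-9)*(-1))*(-20 + (-6 - (-9)*(-1))))**2 = (-3 + (-6 - 3*3)*(-20 + (-6 - 3*3)))**2 = (-3 + (-6 - 9)*(-20 + (-6 - 9)))**2 = (-3 - 15*(-20 - 15))**2 = (-3 - 15*(-35))**2 = (-3 + 525)**2 = 522**2 = 272484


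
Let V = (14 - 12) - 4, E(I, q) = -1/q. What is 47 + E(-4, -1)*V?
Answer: 45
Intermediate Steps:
V = -2 (V = 2 - 4 = -2)
47 + E(-4, -1)*V = 47 - 1/(-1)*(-2) = 47 - 1*(-1)*(-2) = 47 + 1*(-2) = 47 - 2 = 45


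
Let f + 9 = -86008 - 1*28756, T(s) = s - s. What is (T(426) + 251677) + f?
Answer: 136904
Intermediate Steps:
T(s) = 0
f = -114773 (f = -9 + (-86008 - 1*28756) = -9 + (-86008 - 28756) = -9 - 114764 = -114773)
(T(426) + 251677) + f = (0 + 251677) - 114773 = 251677 - 114773 = 136904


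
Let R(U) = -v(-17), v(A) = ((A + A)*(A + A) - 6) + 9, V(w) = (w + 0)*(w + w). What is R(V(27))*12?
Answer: -13908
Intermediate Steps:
V(w) = 2*w² (V(w) = w*(2*w) = 2*w²)
v(A) = 3 + 4*A² (v(A) = ((2*A)*(2*A) - 6) + 9 = (4*A² - 6) + 9 = (-6 + 4*A²) + 9 = 3 + 4*A²)
R(U) = -1159 (R(U) = -(3 + 4*(-17)²) = -(3 + 4*289) = -(3 + 1156) = -1*1159 = -1159)
R(V(27))*12 = -1159*12 = -13908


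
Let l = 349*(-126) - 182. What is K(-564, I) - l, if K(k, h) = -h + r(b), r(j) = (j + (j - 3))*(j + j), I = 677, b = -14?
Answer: 44347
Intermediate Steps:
r(j) = 2*j*(-3 + 2*j) (r(j) = (j + (-3 + j))*(2*j) = (-3 + 2*j)*(2*j) = 2*j*(-3 + 2*j))
l = -44156 (l = -43974 - 182 = -44156)
K(k, h) = 868 - h (K(k, h) = -h + 2*(-14)*(-3 + 2*(-14)) = -h + 2*(-14)*(-3 - 28) = -h + 2*(-14)*(-31) = -h + 868 = 868 - h)
K(-564, I) - l = (868 - 1*677) - 1*(-44156) = (868 - 677) + 44156 = 191 + 44156 = 44347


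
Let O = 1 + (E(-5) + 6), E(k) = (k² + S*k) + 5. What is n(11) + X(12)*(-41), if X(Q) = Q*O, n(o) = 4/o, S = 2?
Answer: -146120/11 ≈ -13284.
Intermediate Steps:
E(k) = 5 + k² + 2*k (E(k) = (k² + 2*k) + 5 = 5 + k² + 2*k)
O = 27 (O = 1 + ((5 + (-5)² + 2*(-5)) + 6) = 1 + ((5 + 25 - 10) + 6) = 1 + (20 + 6) = 1 + 26 = 27)
X(Q) = 27*Q (X(Q) = Q*27 = 27*Q)
n(11) + X(12)*(-41) = 4/11 + (27*12)*(-41) = 4*(1/11) + 324*(-41) = 4/11 - 13284 = -146120/11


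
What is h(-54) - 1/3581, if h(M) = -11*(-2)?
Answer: 78781/3581 ≈ 22.000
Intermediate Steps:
h(M) = 22
h(-54) - 1/3581 = 22 - 1/3581 = 78781/3581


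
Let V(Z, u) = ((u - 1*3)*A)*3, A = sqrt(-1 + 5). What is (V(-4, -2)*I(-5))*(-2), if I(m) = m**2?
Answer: 1500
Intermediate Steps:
A = 2 (A = sqrt(4) = 2)
V(Z, u) = -18 + 6*u (V(Z, u) = ((u - 1*3)*2)*3 = ((u - 3)*2)*3 = ((-3 + u)*2)*3 = (-6 + 2*u)*3 = -18 + 6*u)
(V(-4, -2)*I(-5))*(-2) = ((-18 + 6*(-2))*(-5)**2)*(-2) = ((-18 - 12)*25)*(-2) = -30*25*(-2) = -750*(-2) = 1500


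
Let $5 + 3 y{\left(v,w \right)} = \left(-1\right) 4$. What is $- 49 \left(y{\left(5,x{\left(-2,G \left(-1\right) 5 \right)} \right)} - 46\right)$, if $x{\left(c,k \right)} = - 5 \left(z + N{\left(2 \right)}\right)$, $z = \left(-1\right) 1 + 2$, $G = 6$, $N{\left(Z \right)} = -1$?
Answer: $2401$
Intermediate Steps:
$z = 1$ ($z = -1 + 2 = 1$)
$x{\left(c,k \right)} = 0$ ($x{\left(c,k \right)} = - 5 \left(1 - 1\right) = \left(-5\right) 0 = 0$)
$y{\left(v,w \right)} = -3$ ($y{\left(v,w \right)} = - \frac{5}{3} + \frac{\left(-1\right) 4}{3} = - \frac{5}{3} + \frac{1}{3} \left(-4\right) = - \frac{5}{3} - \frac{4}{3} = -3$)
$- 49 \left(y{\left(5,x{\left(-2,G \left(-1\right) 5 \right)} \right)} - 46\right) = - 49 \left(-3 - 46\right) = \left(-49\right) \left(-49\right) = 2401$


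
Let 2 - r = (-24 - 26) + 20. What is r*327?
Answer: 10464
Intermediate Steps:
r = 32 (r = 2 - ((-24 - 26) + 20) = 2 - (-50 + 20) = 2 - 1*(-30) = 2 + 30 = 32)
r*327 = 32*327 = 10464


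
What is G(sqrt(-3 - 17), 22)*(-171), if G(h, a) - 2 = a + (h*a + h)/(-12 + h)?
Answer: -187929/41 + 23598*I*sqrt(5)/41 ≈ -4583.6 + 1287.0*I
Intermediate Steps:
G(h, a) = 2 + a + (h + a*h)/(-12 + h) (G(h, a) = 2 + (a + (h*a + h)/(-12 + h)) = 2 + (a + (a*h + h)/(-12 + h)) = 2 + (a + (h + a*h)/(-12 + h)) = 2 + a + (h + a*h)/(-12 + h))
G(sqrt(-3 - 17), 22)*(-171) = ((-24 - 12*22 + 3*sqrt(-3 - 17) + 2*22*sqrt(-3 - 17))/(-12 + sqrt(-3 - 17)))*(-171) = ((-24 - 264 + 3*sqrt(-20) + 2*22*sqrt(-20))/(-12 + sqrt(-20)))*(-171) = ((-24 - 264 + 3*(2*I*sqrt(5)) + 2*22*(2*I*sqrt(5)))/(-12 + 2*I*sqrt(5)))*(-171) = ((-24 - 264 + 6*I*sqrt(5) + 88*I*sqrt(5))/(-12 + 2*I*sqrt(5)))*(-171) = ((-288 + 94*I*sqrt(5))/(-12 + 2*I*sqrt(5)))*(-171) = -171*(-288 + 94*I*sqrt(5))/(-12 + 2*I*sqrt(5))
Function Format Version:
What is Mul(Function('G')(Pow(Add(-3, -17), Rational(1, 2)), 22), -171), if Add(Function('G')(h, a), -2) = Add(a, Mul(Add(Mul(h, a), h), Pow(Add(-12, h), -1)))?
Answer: Add(Rational(-187929, 41), Mul(Rational(23598, 41), I, Pow(5, Rational(1, 2)))) ≈ Add(-4583.6, Mul(1287.0, I))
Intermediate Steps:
Function('G')(h, a) = Add(2, a, Mul(Pow(Add(-12, h), -1), Add(h, Mul(a, h)))) (Function('G')(h, a) = Add(2, Add(a, Mul(Add(Mul(h, a), h), Pow(Add(-12, h), -1)))) = Add(2, Add(a, Mul(Add(Mul(a, h), h), Pow(Add(-12, h), -1)))) = Add(2, Add(a, Mul(Add(h, Mul(a, h)), Pow(Add(-12, h), -1)))) = Add(2, Add(a, Mul(Pow(Add(-12, h), -1), Add(h, Mul(a, h))))) = Add(2, a, Mul(Pow(Add(-12, h), -1), Add(h, Mul(a, h)))))
Mul(Function('G')(Pow(Add(-3, -17), Rational(1, 2)), 22), -171) = Mul(Mul(Pow(Add(-12, Pow(Add(-3, -17), Rational(1, 2))), -1), Add(-24, Mul(-12, 22), Mul(3, Pow(Add(-3, -17), Rational(1, 2))), Mul(2, 22, Pow(Add(-3, -17), Rational(1, 2))))), -171) = Mul(Mul(Pow(Add(-12, Pow(-20, Rational(1, 2))), -1), Add(-24, -264, Mul(3, Pow(-20, Rational(1, 2))), Mul(2, 22, Pow(-20, Rational(1, 2))))), -171) = Mul(Mul(Pow(Add(-12, Mul(2, I, Pow(5, Rational(1, 2)))), -1), Add(-24, -264, Mul(3, Mul(2, I, Pow(5, Rational(1, 2)))), Mul(2, 22, Mul(2, I, Pow(5, Rational(1, 2)))))), -171) = Mul(Mul(Pow(Add(-12, Mul(2, I, Pow(5, Rational(1, 2)))), -1), Add(-24, -264, Mul(6, I, Pow(5, Rational(1, 2))), Mul(88, I, Pow(5, Rational(1, 2))))), -171) = Mul(Mul(Pow(Add(-12, Mul(2, I, Pow(5, Rational(1, 2)))), -1), Add(-288, Mul(94, I, Pow(5, Rational(1, 2))))), -171) = Mul(-171, Pow(Add(-12, Mul(2, I, Pow(5, Rational(1, 2)))), -1), Add(-288, Mul(94, I, Pow(5, Rational(1, 2)))))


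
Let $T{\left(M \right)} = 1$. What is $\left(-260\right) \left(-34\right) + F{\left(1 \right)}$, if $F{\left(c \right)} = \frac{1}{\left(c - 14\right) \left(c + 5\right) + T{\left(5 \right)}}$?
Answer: $\frac{680679}{77} \approx 8840.0$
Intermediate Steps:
$F{\left(c \right)} = \frac{1}{1 + \left(-14 + c\right) \left(5 + c\right)}$ ($F{\left(c \right)} = \frac{1}{\left(c - 14\right) \left(c + 5\right) + 1} = \frac{1}{\left(-14 + c\right) \left(5 + c\right) + 1} = \frac{1}{1 + \left(-14 + c\right) \left(5 + c\right)}$)
$\left(-260\right) \left(-34\right) + F{\left(1 \right)} = \left(-260\right) \left(-34\right) + \frac{1}{-69 + 1^{2} - 9} = 8840 + \frac{1}{-69 + 1 - 9} = 8840 + \frac{1}{-77} = 8840 - \frac{1}{77} = \frac{680679}{77}$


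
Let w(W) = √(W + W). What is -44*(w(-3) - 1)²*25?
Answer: 5500 + 2200*I*√6 ≈ 5500.0 + 5388.9*I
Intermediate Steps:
w(W) = √2*√W (w(W) = √(2*W) = √2*√W)
-44*(w(-3) - 1)²*25 = -44*(√2*√(-3) - 1)²*25 = -44*(√2*(I*√3) - 1)²*25 = -44*(I*√6 - 1)²*25 = -44*(-1 + I*√6)²*25 = -1100*(-1 + I*√6)²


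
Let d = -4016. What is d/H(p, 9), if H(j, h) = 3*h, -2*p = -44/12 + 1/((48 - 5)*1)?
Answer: -4016/27 ≈ -148.74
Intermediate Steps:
p = 235/129 (p = -(-44/12 + 1/((48 - 5)*1))/2 = -(-44*1/12 + 1/43)/2 = -(-11/3 + (1/43)*1)/2 = -(-11/3 + 1/43)/2 = -½*(-470/129) = 235/129 ≈ 1.8217)
d/H(p, 9) = -4016/(3*9) = -4016/27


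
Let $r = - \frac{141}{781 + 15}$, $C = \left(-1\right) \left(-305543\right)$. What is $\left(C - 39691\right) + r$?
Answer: $\frac{211618051}{796} \approx 2.6585 \cdot 10^{5}$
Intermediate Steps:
$C = 305543$
$r = - \frac{141}{796} \approx -0.17714$
$\left(C - 39691\right) + r = \left(305543 - 39691\right) - \frac{141}{796} = 265852 - \frac{141}{796} = \frac{211618051}{796}$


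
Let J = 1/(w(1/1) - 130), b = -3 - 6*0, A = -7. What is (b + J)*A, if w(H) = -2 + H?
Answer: 2758/131 ≈ 21.053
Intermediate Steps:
b = -3 (b = -3 + 0 = -3)
J = -1/131 (J = 1/((-2 + 1/1) - 130) = 1/((-2 + 1) - 130) = 1/(-1 - 130) = 1/(-131) = -1/131 ≈ -0.0076336)
(b + J)*A = (-3 - 1/131)*(-7) = -394/131*(-7) = 2758/131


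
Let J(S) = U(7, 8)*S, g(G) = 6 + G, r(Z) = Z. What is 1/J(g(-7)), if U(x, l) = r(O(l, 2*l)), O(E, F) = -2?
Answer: ½ ≈ 0.50000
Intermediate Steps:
U(x, l) = -2
J(S) = -2*S
1/J(g(-7)) = 1/(-2*(6 - 7)) = 1/(-2*(-1)) = 1/2 = ½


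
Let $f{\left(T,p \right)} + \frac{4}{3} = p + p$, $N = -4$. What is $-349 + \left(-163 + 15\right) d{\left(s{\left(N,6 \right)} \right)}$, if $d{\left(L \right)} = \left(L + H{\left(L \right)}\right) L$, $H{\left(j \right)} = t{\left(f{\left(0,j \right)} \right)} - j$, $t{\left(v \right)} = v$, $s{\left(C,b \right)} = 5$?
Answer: $- \frac{20287}{3} \approx -6762.3$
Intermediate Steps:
$f{\left(T,p \right)} = - \frac{4}{3} + 2 p$ ($f{\left(T,p \right)} = - \frac{4}{3} + \left(p + p\right) = - \frac{4}{3} + 2 p$)
$H{\left(j \right)} = - \frac{4}{3} + j$ ($H{\left(j \right)} = \left(- \frac{4}{3} + 2 j\right) - j = - \frac{4}{3} + j$)
$d{\left(L \right)} = L \left(- \frac{4}{3} + 2 L\right)$ ($d{\left(L \right)} = \left(L + \left(- \frac{4}{3} + L\right)\right) L = \left(- \frac{4}{3} + 2 L\right) L = L \left(- \frac{4}{3} + 2 L\right)$)
$-349 + \left(-163 + 15\right) d{\left(s{\left(N,6 \right)} \right)} = -349 + \left(-163 + 15\right) \frac{2}{3} \cdot 5 \left(-2 + 3 \cdot 5\right) = -349 - 148 \cdot \frac{2}{3} \cdot 5 \left(-2 + 15\right) = -349 - 148 \cdot \frac{2}{3} \cdot 5 \cdot 13 = -349 - \frac{19240}{3} = - \frac{20287}{3}$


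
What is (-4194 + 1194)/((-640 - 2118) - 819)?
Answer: 3000/3577 ≈ 0.83869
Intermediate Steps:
(-4194 + 1194)/((-640 - 2118) - 819) = -3000/(-2758 - 819) = -3000/(-3577) = -3000*(-1/3577) = 3000/3577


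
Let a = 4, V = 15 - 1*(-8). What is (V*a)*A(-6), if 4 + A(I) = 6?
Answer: 184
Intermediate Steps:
V = 23 (V = 15 + 8 = 23)
A(I) = 2 (A(I) = -4 + 6 = 2)
(V*a)*A(-6) = (23*4)*2 = 92*2 = 184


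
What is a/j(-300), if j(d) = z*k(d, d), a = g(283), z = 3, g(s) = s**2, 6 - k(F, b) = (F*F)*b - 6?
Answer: 80089/81000036 ≈ 0.00098875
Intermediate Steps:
k(F, b) = 12 - b*F**2 (k(F, b) = 6 - ((F*F)*b - 6) = 6 - (F**2*b - 6) = 6 - (b*F**2 - 6) = 6 - (-6 + b*F**2) = 6 + (6 - b*F**2) = 12 - b*F**2)
a = 80089 (a = 283**2 = 80089)
j(d) = 36 - 3*d**3 (j(d) = 3*(12 - d*d**2) = 3*(12 - d**3) = 36 - 3*d**3)
a/j(-300) = 80089/(36 - 3*(-300)**3) = 80089/(36 - 3*(-27000000)) = 80089/(36 + 81000000) = 80089/81000036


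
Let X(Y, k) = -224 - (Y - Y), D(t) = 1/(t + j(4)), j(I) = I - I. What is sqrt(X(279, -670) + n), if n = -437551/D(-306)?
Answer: sqrt(133890382) ≈ 11571.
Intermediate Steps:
j(I) = 0
D(t) = 1/t (D(t) = 1/(t + 0) = 1/t)
n = 133890606 (n = -437551/(1/(-306)) = -437551/(-1/306) = -437551*(-306) = 133890606)
X(Y, k) = -224 (X(Y, k) = -224 - 1*0 = -224 + 0 = -224)
sqrt(X(279, -670) + n) = sqrt(-224 + 133890606) = sqrt(133890382)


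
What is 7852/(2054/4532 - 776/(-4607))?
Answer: 81970655624/6489805 ≈ 12631.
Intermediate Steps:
7852/(2054/4532 - 776/(-4607)) = 7852/(2054*(1/4532) - 776*(-1/4607)) = 7852/(1027/2266 + 776/4607) = 7852/(6489805/10439462) = 7852*(10439462/6489805) = 81970655624/6489805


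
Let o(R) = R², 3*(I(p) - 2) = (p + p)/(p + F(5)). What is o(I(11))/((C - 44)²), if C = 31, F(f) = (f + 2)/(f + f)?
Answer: 850084/20820969 ≈ 0.040828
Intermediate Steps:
F(f) = (2 + f)/(2*f) (F(f) = (2 + f)/((2*f)) = (2 + f)*(1/(2*f)) = (2 + f)/(2*f))
I(p) = 2 + 2*p/(3*(7/10 + p)) (I(p) = 2 + ((p + p)/(p + (½)*(2 + 5)/5))/3 = 2 + ((2*p)/(p + (½)*(⅕)*7))/3 = 2 + ((2*p)/(p + 7/10))/3 = 2 + ((2*p)/(7/10 + p))/3 = 2 + (2*p/(7/10 + p))/3 = 2 + 2*p/(3*(7/10 + p)))
o(I(11))/((C - 44)²) = (2*(21 + 40*11)/(3*(7 + 10*11)))²/((31 - 44)²) = (2*(21 + 440)/(3*(7 + 110)))²/((-13)²) = ((⅔)*461/117)²/169 = ((⅔)*(1/117)*461)²*(1/169) = (922/351)²*(1/169) = (850084/123201)*(1/169) = 850084/20820969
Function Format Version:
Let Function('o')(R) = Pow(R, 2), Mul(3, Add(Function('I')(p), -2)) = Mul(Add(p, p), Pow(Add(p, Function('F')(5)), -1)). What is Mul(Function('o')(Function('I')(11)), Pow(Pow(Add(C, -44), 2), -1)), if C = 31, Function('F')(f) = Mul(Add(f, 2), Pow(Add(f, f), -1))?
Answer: Rational(850084, 20820969) ≈ 0.040828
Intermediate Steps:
Function('F')(f) = Mul(Rational(1, 2), Pow(f, -1), Add(2, f)) (Function('F')(f) = Mul(Add(2, f), Pow(Mul(2, f), -1)) = Mul(Add(2, f), Mul(Rational(1, 2), Pow(f, -1))) = Mul(Rational(1, 2), Pow(f, -1), Add(2, f)))
Function('I')(p) = Add(2, Mul(Rational(2, 3), p, Pow(Add(Rational(7, 10), p), -1))) (Function('I')(p) = Add(2, Mul(Rational(1, 3), Mul(Add(p, p), Pow(Add(p, Mul(Rational(1, 2), Pow(5, -1), Add(2, 5))), -1)))) = Add(2, Mul(Rational(1, 3), Mul(Mul(2, p), Pow(Add(p, Mul(Rational(1, 2), Rational(1, 5), 7)), -1)))) = Add(2, Mul(Rational(1, 3), Mul(Mul(2, p), Pow(Add(p, Rational(7, 10)), -1)))) = Add(2, Mul(Rational(1, 3), Mul(Mul(2, p), Pow(Add(Rational(7, 10), p), -1)))) = Add(2, Mul(Rational(1, 3), Mul(2, p, Pow(Add(Rational(7, 10), p), -1)))) = Add(2, Mul(Rational(2, 3), p, Pow(Add(Rational(7, 10), p), -1))))
Mul(Function('o')(Function('I')(11)), Pow(Pow(Add(C, -44), 2), -1)) = Mul(Pow(Mul(Rational(2, 3), Pow(Add(7, Mul(10, 11)), -1), Add(21, Mul(40, 11))), 2), Pow(Pow(Add(31, -44), 2), -1)) = Mul(Pow(Mul(Rational(2, 3), Pow(Add(7, 110), -1), Add(21, 440)), 2), Pow(Pow(-13, 2), -1)) = Mul(Pow(Mul(Rational(2, 3), Pow(117, -1), 461), 2), Pow(169, -1)) = Mul(Pow(Mul(Rational(2, 3), Rational(1, 117), 461), 2), Rational(1, 169)) = Mul(Pow(Rational(922, 351), 2), Rational(1, 169)) = Mul(Rational(850084, 123201), Rational(1, 169)) = Rational(850084, 20820969)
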